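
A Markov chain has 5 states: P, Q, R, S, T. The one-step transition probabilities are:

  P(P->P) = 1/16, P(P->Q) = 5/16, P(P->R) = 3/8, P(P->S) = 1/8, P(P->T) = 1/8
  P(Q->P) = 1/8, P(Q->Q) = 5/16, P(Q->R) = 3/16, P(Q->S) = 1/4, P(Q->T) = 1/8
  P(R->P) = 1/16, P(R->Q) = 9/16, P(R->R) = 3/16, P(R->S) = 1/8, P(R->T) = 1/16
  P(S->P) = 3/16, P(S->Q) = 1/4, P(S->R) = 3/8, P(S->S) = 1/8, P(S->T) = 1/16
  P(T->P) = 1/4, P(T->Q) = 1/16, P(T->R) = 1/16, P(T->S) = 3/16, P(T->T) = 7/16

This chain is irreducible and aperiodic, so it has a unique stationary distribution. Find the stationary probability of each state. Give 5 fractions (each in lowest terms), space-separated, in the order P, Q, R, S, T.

The stationary distribution satisfies pi = pi * P, i.e.:
  pi_P = 1/16*pi_P + 1/8*pi_Q + 1/16*pi_R + 3/16*pi_S + 1/4*pi_T
  pi_Q = 5/16*pi_P + 5/16*pi_Q + 9/16*pi_R + 1/4*pi_S + 1/16*pi_T
  pi_R = 3/8*pi_P + 3/16*pi_Q + 3/16*pi_R + 3/8*pi_S + 1/16*pi_T
  pi_S = 1/8*pi_P + 1/4*pi_Q + 1/8*pi_R + 1/8*pi_S + 3/16*pi_T
  pi_T = 1/8*pi_P + 1/8*pi_Q + 1/16*pi_R + 1/16*pi_S + 7/16*pi_T
with normalization: pi_P + pi_Q + pi_R + pi_S + pi_T = 1.

Using the first 4 balance equations plus normalization, the linear system A*pi = b is:
  [-15/16, 1/8, 1/16, 3/16, 1/4] . pi = 0
  [5/16, -11/16, 9/16, 1/4, 1/16] . pi = 0
  [3/8, 3/16, -13/16, 3/8, 1/16] . pi = 0
  [1/8, 1/4, 1/8, -7/8, 3/16] . pi = 0
  [1, 1, 1, 1, 1] . pi = 1

Solving yields:
  pi_P = 7250/55063
  pi_Q = 17727/55063
  pi_R = 12483/55063
  pi_S = 9599/55063
  pi_T = 8004/55063

Verification (pi * P):
  7250/55063*1/16 + 17727/55063*1/8 + 12483/55063*1/16 + 9599/55063*3/16 + 8004/55063*1/4 = 7250/55063 = pi_P  (ok)
  7250/55063*5/16 + 17727/55063*5/16 + 12483/55063*9/16 + 9599/55063*1/4 + 8004/55063*1/16 = 17727/55063 = pi_Q  (ok)
  7250/55063*3/8 + 17727/55063*3/16 + 12483/55063*3/16 + 9599/55063*3/8 + 8004/55063*1/16 = 12483/55063 = pi_R  (ok)
  7250/55063*1/8 + 17727/55063*1/4 + 12483/55063*1/8 + 9599/55063*1/8 + 8004/55063*3/16 = 9599/55063 = pi_S  (ok)
  7250/55063*1/8 + 17727/55063*1/8 + 12483/55063*1/16 + 9599/55063*1/16 + 8004/55063*7/16 = 8004/55063 = pi_T  (ok)

Answer: 7250/55063 17727/55063 12483/55063 9599/55063 8004/55063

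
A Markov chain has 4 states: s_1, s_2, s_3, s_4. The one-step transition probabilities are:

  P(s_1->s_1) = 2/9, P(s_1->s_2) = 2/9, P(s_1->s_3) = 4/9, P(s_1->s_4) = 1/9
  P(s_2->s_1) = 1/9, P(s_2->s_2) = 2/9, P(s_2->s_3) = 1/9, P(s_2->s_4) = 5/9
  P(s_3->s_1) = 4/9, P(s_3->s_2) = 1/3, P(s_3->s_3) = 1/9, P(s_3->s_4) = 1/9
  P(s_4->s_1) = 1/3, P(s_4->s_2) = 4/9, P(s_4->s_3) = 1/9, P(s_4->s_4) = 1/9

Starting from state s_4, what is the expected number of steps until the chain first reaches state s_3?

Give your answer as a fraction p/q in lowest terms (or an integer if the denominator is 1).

Answer: 954/181

Derivation:
Let h_i = expected steps to first reach s_3 from state i.
Boundary: h_s_3 = 0.
First-step equations for the other states:
  h_s_1 = 1 + 2/9*h_s_1 + 2/9*h_s_2 + 4/9*h_s_3 + 1/9*h_s_4
  h_s_2 = 1 + 1/9*h_s_1 + 2/9*h_s_2 + 1/9*h_s_3 + 5/9*h_s_4
  h_s_4 = 1 + 1/3*h_s_1 + 4/9*h_s_2 + 1/9*h_s_3 + 1/9*h_s_4

Substituting h_s_3 = 0 and rearranging gives the linear system (I - Q) h = 1:
  [7/9, -2/9, -1/9] . (h_s_1, h_s_2, h_s_4) = 1
  [-1/9, 7/9, -5/9] . (h_s_1, h_s_2, h_s_4) = 1
  [-1/3, -4/9, 8/9] . (h_s_1, h_s_2, h_s_4) = 1

Solving yields:
  h_s_1 = 657/181
  h_s_2 = 1008/181
  h_s_4 = 954/181

Starting state is s_4, so the expected hitting time is h_s_4 = 954/181.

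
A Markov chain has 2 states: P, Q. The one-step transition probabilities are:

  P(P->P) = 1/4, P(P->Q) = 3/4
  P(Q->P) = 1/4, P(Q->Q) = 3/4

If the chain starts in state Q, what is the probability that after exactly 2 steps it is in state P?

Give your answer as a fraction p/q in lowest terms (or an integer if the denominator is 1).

Answer: 1/4

Derivation:
Computing P^2 by repeated multiplication:
P^1 =
  P: [1/4, 3/4]
  Q: [1/4, 3/4]
P^2 =
  P: [1/4, 3/4]
  Q: [1/4, 3/4]

(P^2)[Q -> P] = 1/4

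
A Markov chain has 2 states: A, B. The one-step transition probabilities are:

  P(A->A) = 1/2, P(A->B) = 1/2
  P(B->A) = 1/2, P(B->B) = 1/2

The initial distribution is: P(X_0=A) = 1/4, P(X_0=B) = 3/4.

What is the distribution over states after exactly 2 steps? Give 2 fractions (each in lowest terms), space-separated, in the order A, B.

Propagating the distribution step by step (d_{t+1} = d_t * P):
d_0 = (A=1/4, B=3/4)
  d_1[A] = 1/4*1/2 + 3/4*1/2 = 1/2
  d_1[B] = 1/4*1/2 + 3/4*1/2 = 1/2
d_1 = (A=1/2, B=1/2)
  d_2[A] = 1/2*1/2 + 1/2*1/2 = 1/2
  d_2[B] = 1/2*1/2 + 1/2*1/2 = 1/2
d_2 = (A=1/2, B=1/2)

Answer: 1/2 1/2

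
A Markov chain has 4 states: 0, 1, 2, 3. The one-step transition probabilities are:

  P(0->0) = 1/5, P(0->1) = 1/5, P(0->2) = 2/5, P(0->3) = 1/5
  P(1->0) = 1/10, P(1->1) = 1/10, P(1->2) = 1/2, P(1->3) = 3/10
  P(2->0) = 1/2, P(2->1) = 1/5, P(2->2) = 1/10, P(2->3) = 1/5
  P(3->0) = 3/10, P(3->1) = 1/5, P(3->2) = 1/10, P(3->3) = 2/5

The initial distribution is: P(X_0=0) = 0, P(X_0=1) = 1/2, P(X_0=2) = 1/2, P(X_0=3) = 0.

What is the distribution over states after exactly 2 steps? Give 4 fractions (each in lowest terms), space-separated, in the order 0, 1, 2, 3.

Propagating the distribution step by step (d_{t+1} = d_t * P):
d_0 = (0=0, 1=1/2, 2=1/2, 3=0)
  d_1[0] = 0*1/5 + 1/2*1/10 + 1/2*1/2 + 0*3/10 = 3/10
  d_1[1] = 0*1/5 + 1/2*1/10 + 1/2*1/5 + 0*1/5 = 3/20
  d_1[2] = 0*2/5 + 1/2*1/2 + 1/2*1/10 + 0*1/10 = 3/10
  d_1[3] = 0*1/5 + 1/2*3/10 + 1/2*1/5 + 0*2/5 = 1/4
d_1 = (0=3/10, 1=3/20, 2=3/10, 3=1/4)
  d_2[0] = 3/10*1/5 + 3/20*1/10 + 3/10*1/2 + 1/4*3/10 = 3/10
  d_2[1] = 3/10*1/5 + 3/20*1/10 + 3/10*1/5 + 1/4*1/5 = 37/200
  d_2[2] = 3/10*2/5 + 3/20*1/2 + 3/10*1/10 + 1/4*1/10 = 1/4
  d_2[3] = 3/10*1/5 + 3/20*3/10 + 3/10*1/5 + 1/4*2/5 = 53/200
d_2 = (0=3/10, 1=37/200, 2=1/4, 3=53/200)

Answer: 3/10 37/200 1/4 53/200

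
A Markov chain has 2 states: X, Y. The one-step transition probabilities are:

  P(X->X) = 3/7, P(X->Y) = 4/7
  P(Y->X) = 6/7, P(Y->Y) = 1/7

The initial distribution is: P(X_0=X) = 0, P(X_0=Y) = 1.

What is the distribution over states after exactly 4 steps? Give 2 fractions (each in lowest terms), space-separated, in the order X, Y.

Propagating the distribution step by step (d_{t+1} = d_t * P):
d_0 = (X=0, Y=1)
  d_1[X] = 0*3/7 + 1*6/7 = 6/7
  d_1[Y] = 0*4/7 + 1*1/7 = 1/7
d_1 = (X=6/7, Y=1/7)
  d_2[X] = 6/7*3/7 + 1/7*6/7 = 24/49
  d_2[Y] = 6/7*4/7 + 1/7*1/7 = 25/49
d_2 = (X=24/49, Y=25/49)
  d_3[X] = 24/49*3/7 + 25/49*6/7 = 222/343
  d_3[Y] = 24/49*4/7 + 25/49*1/7 = 121/343
d_3 = (X=222/343, Y=121/343)
  d_4[X] = 222/343*3/7 + 121/343*6/7 = 1392/2401
  d_4[Y] = 222/343*4/7 + 121/343*1/7 = 1009/2401
d_4 = (X=1392/2401, Y=1009/2401)

Answer: 1392/2401 1009/2401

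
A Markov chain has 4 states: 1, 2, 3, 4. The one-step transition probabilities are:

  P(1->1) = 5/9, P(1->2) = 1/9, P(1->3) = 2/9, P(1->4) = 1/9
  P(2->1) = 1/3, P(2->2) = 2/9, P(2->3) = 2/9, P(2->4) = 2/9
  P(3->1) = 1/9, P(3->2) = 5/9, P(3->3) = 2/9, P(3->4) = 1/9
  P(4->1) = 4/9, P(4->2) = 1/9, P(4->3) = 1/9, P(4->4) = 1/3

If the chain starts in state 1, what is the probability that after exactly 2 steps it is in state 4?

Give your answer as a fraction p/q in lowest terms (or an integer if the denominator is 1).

Computing P^2 by repeated multiplication:
P^1 =
  1: [5/9, 1/9, 2/9, 1/9]
  2: [1/3, 2/9, 2/9, 2/9]
  3: [1/9, 5/9, 2/9, 1/9]
  4: [4/9, 1/9, 1/9, 1/3]
P^2 =
  1: [34/81, 2/9, 17/81, 4/27]
  2: [31/81, 19/81, 16/81, 5/27]
  3: [26/81, 22/81, 17/81, 16/81]
  4: [4/9, 14/81, 5/27, 16/81]

(P^2)[1 -> 4] = 4/27

Answer: 4/27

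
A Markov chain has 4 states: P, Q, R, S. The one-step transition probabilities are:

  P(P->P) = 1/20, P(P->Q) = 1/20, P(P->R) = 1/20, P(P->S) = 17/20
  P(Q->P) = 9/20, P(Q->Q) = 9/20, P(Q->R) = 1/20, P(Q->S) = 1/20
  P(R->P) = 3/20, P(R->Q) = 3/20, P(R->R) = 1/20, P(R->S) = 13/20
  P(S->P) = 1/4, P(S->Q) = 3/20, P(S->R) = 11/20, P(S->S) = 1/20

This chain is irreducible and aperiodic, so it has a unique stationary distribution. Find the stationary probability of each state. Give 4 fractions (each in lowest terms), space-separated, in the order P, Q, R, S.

The stationary distribution satisfies pi = pi * P, i.e.:
  pi_P = 1/20*pi_P + 9/20*pi_Q + 3/20*pi_R + 1/4*pi_S
  pi_Q = 1/20*pi_P + 9/20*pi_Q + 3/20*pi_R + 3/20*pi_S
  pi_R = 1/20*pi_P + 1/20*pi_Q + 1/20*pi_R + 11/20*pi_S
  pi_S = 17/20*pi_P + 1/20*pi_Q + 13/20*pi_R + 1/20*pi_S
with normalization: pi_P + pi_Q + pi_R + pi_S = 1.

Using the first 3 balance equations plus normalization, the linear system A*pi = b is:
  [-19/20, 9/20, 3/20, 1/4] . pi = 0
  [1/20, -11/20, 3/20, 3/20] . pi = 0
  [1/20, 1/20, -19/20, 11/20] . pi = 0
  [1, 1, 1, 1] . pi = 1

Solving yields:
  pi_P = 79/360
  pi_Q = 461/2520
  pi_R = 293/1260
  pi_S = 23/63

Verification (pi * P):
  79/360*1/20 + 461/2520*9/20 + 293/1260*3/20 + 23/63*1/4 = 79/360 = pi_P  (ok)
  79/360*1/20 + 461/2520*9/20 + 293/1260*3/20 + 23/63*3/20 = 461/2520 = pi_Q  (ok)
  79/360*1/20 + 461/2520*1/20 + 293/1260*1/20 + 23/63*11/20 = 293/1260 = pi_R  (ok)
  79/360*17/20 + 461/2520*1/20 + 293/1260*13/20 + 23/63*1/20 = 23/63 = pi_S  (ok)

Answer: 79/360 461/2520 293/1260 23/63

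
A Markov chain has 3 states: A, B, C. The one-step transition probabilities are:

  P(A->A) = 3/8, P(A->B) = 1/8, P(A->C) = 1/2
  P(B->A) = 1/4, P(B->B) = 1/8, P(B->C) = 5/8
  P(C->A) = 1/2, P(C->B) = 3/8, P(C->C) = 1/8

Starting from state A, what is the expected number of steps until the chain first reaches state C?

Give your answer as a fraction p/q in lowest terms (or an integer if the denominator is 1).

Let h_i = expected steps to first reach C from state i.
Boundary: h_C = 0.
First-step equations for the other states:
  h_A = 1 + 3/8*h_A + 1/8*h_B + 1/2*h_C
  h_B = 1 + 1/4*h_A + 1/8*h_B + 5/8*h_C

Substituting h_C = 0 and rearranging gives the linear system (I - Q) h = 1:
  [5/8, -1/8] . (h_A, h_B) = 1
  [-1/4, 7/8] . (h_A, h_B) = 1

Solving yields:
  h_A = 64/33
  h_B = 56/33

Starting state is A, so the expected hitting time is h_A = 64/33.

Answer: 64/33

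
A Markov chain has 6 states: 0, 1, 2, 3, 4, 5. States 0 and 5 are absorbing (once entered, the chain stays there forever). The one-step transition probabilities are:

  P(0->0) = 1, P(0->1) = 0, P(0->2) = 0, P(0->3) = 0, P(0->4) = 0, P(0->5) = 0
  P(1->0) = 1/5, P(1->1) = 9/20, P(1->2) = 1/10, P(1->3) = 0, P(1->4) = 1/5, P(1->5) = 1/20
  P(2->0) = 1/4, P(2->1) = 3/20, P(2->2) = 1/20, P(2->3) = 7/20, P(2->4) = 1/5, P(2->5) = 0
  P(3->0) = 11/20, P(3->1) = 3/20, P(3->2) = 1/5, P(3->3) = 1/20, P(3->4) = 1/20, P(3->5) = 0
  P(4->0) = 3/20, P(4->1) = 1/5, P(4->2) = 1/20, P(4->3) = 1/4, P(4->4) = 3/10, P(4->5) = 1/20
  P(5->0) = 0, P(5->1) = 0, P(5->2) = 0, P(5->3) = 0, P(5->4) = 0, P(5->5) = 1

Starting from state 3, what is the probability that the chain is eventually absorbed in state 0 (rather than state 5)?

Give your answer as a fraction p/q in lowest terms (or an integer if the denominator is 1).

Let a_i = P(absorbed in 0 | start in state i).
Boundary conditions: a_0 = 1, a_5 = 0.
For each transient state i, a_i = sum_j P(i->j) * a_j:
  a_1 = 1/5*a_0 + 9/20*a_1 + 1/10*a_2 + 0*a_3 + 1/5*a_4 + 1/20*a_5
  a_2 = 1/4*a_0 + 3/20*a_1 + 1/20*a_2 + 7/20*a_3 + 1/5*a_4 + 0*a_5
  a_3 = 11/20*a_0 + 3/20*a_1 + 1/5*a_2 + 1/20*a_3 + 1/20*a_4 + 0*a_5
  a_4 = 3/20*a_0 + 1/5*a_1 + 1/20*a_2 + 1/4*a_3 + 3/10*a_4 + 1/20*a_5

Substituting a_0 = 1 and a_5 = 0, rearrange to (I - Q) a = r where r[i] = P(i -> 0):
  [11/20, -1/10, 0, -1/5] . (a_1, a_2, a_3, a_4) = 1/5
  [-3/20, 19/20, -7/20, -1/5] . (a_1, a_2, a_3, a_4) = 1/4
  [-3/20, -1/5, 19/20, -1/20] . (a_1, a_2, a_3, a_4) = 11/20
  [-1/5, -1/20, -1/4, 7/10] . (a_1, a_2, a_3, a_4) = 3/20

Solving yields:
  a_1 = 16292/19243
  a_2 = 17896/19243
  a_3 = 18355/19243
  a_4 = 16612/19243

Starting state is 3, so the absorption probability is a_3 = 18355/19243.

Answer: 18355/19243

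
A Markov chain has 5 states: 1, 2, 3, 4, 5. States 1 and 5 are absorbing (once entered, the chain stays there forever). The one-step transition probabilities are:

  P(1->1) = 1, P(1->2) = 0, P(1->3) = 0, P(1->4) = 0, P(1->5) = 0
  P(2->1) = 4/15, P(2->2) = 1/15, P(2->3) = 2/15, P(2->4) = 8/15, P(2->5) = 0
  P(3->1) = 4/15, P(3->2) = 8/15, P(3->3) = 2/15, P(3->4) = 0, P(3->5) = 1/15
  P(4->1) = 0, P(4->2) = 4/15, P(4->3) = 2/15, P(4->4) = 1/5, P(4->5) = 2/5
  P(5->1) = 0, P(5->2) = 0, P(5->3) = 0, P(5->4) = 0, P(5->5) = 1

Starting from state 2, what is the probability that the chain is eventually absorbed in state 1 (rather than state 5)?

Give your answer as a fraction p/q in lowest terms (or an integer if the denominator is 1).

Answer: 98/181

Derivation:
Let a_i = P(absorbed in 1 | start in state i).
Boundary conditions: a_1 = 1, a_5 = 0.
For each transient state i, a_i = sum_j P(i->j) * a_j:
  a_2 = 4/15*a_1 + 1/15*a_2 + 2/15*a_3 + 8/15*a_4 + 0*a_5
  a_3 = 4/15*a_1 + 8/15*a_2 + 2/15*a_3 + 0*a_4 + 1/15*a_5
  a_4 = 0*a_1 + 4/15*a_2 + 2/15*a_3 + 1/5*a_4 + 2/5*a_5

Substituting a_1 = 1 and a_5 = 0, rearrange to (I - Q) a = r where r[i] = P(i -> 1):
  [14/15, -2/15, -8/15] . (a_2, a_3, a_4) = 4/15
  [-8/15, 13/15, 0] . (a_2, a_3, a_4) = 4/15
  [-4/15, -2/15, 4/5] . (a_2, a_3, a_4) = 0

Solving yields:
  a_2 = 98/181
  a_3 = 116/181
  a_4 = 52/181

Starting state is 2, so the absorption probability is a_2 = 98/181.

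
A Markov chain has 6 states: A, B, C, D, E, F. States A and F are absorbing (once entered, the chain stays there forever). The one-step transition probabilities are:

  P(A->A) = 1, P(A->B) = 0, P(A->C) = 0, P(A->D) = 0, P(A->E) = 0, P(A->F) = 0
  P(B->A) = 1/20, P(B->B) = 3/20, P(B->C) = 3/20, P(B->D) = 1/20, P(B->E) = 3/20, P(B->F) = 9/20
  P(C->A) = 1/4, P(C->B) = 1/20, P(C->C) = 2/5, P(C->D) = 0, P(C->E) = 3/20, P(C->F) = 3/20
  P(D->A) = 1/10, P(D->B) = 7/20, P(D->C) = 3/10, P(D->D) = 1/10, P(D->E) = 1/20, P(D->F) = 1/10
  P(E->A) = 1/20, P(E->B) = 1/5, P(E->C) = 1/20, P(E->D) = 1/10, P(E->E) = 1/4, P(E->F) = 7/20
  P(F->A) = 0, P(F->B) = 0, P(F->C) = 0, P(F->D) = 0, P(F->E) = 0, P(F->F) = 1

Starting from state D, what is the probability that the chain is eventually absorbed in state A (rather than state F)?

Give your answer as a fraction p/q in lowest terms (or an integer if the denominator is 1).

Answer: 16967/46928

Derivation:
Let a_i = P(absorbed in A | start in state i).
Boundary conditions: a_A = 1, a_F = 0.
For each transient state i, a_i = sum_j P(i->j) * a_j:
  a_B = 1/20*a_A + 3/20*a_B + 3/20*a_C + 1/20*a_D + 3/20*a_E + 9/20*a_F
  a_C = 1/4*a_A + 1/20*a_B + 2/5*a_C + 0*a_D + 3/20*a_E + 3/20*a_F
  a_D = 1/10*a_A + 7/20*a_B + 3/10*a_C + 1/10*a_D + 1/20*a_E + 1/10*a_F
  a_E = 1/20*a_A + 1/5*a_B + 1/20*a_C + 1/10*a_D + 1/4*a_E + 7/20*a_F

Substituting a_A = 1 and a_F = 0, rearrange to (I - Q) a = r where r[i] = P(i -> A):
  [17/20, -3/20, -1/20, -3/20] . (a_B, a_C, a_D, a_E) = 1/20
  [-1/20, 3/5, 0, -3/20] . (a_B, a_C, a_D, a_E) = 1/4
  [-7/20, -3/10, 9/10, -1/20] . (a_B, a_C, a_D, a_E) = 1/10
  [-1/5, -1/20, -1/10, 3/4] . (a_B, a_C, a_D, a_E) = 1/20

Solving yields:
  a_B = 9425/46928
  a_C = 22693/46928
  a_D = 16967/46928
  a_E = 9417/46928

Starting state is D, so the absorption probability is a_D = 16967/46928.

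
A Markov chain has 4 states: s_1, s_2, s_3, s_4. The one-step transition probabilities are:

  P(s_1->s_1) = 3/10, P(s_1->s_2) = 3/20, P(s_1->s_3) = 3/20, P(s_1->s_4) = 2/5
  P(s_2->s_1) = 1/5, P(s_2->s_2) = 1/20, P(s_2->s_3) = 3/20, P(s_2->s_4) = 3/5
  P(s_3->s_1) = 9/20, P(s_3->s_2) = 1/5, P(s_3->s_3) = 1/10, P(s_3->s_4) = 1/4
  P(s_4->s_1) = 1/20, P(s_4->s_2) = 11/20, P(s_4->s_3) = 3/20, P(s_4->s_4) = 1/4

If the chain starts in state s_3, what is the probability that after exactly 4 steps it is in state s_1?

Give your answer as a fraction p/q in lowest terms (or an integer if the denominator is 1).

Computing P^4 by repeated multiplication:
P^1 =
  s_1: [3/10, 3/20, 3/20, 2/5]
  s_2: [1/5, 1/20, 3/20, 3/5]
  s_3: [9/20, 1/5, 1/10, 1/4]
  s_4: [1/20, 11/20, 3/20, 1/4]
P^2 =
  s_1: [83/400, 121/400, 57/400, 139/400]
  s_2: [67/400, 157/400, 57/400, 119/400]
  s_3: [93/400, 47/200, 29/200, 31/80]
  s_4: [41/200, 81/400, 57/400, 9/20]
P^3 =
  s_1: [817/4000, 2127/8000, 1143/8000, 387/1000]
  s_2: [831/4000, 379/1600, 1143/8000, 33/80]
  s_3: [1611/8000, 231/800, 571/4000, 2937/8000]
  s_4: [1509/8000, 507/1600, 1143/8000, 2813/8000]
P^4 =
  s_1: [6339/32000, 45657/160000, 22857/160000, 59791/160000]
  s_2: [31139/160000, 47753/160000, 22857/160000, 58251/160000]
  s_3: [32121/160000, 22009/80000, 11429/80000, 61003/160000]
  s_4: [16147/80000, 42577/160000, 22857/160000, 973/2500]

(P^4)[s_3 -> s_1] = 32121/160000

Answer: 32121/160000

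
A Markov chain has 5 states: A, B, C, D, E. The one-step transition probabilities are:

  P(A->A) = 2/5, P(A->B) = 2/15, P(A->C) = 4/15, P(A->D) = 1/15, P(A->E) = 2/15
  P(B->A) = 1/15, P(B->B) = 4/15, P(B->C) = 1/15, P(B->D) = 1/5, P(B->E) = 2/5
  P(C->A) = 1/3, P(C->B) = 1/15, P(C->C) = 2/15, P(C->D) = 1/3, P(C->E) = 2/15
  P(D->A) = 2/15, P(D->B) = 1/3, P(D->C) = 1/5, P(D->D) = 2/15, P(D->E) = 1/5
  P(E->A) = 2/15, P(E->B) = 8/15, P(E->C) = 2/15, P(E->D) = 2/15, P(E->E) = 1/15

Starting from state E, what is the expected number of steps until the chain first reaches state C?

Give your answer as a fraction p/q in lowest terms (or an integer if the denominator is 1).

Answer: 46215/6458

Derivation:
Let h_i = expected steps to first reach C from state i.
Boundary: h_C = 0.
First-step equations for the other states:
  h_A = 1 + 2/5*h_A + 2/15*h_B + 4/15*h_C + 1/15*h_D + 2/15*h_E
  h_B = 1 + 1/15*h_A + 4/15*h_B + 1/15*h_C + 1/5*h_D + 2/5*h_E
  h_D = 1 + 2/15*h_A + 1/3*h_B + 1/5*h_C + 2/15*h_D + 1/5*h_E
  h_E = 1 + 2/15*h_A + 8/15*h_B + 2/15*h_C + 2/15*h_D + 1/15*h_E

Substituting h_C = 0 and rearranging gives the linear system (I - Q) h = 1:
  [3/5, -2/15, -1/15, -2/15] . (h_A, h_B, h_D, h_E) = 1
  [-1/15, 11/15, -1/5, -2/5] . (h_A, h_B, h_D, h_E) = 1
  [-2/15, -1/3, 13/15, -1/5] . (h_A, h_B, h_D, h_E) = 1
  [-2/15, -8/15, -2/15, 14/15] . (h_A, h_B, h_D, h_E) = 1

Solving yields:
  h_A = 36645/6458
  h_B = 24480/3229
  h_D = 42585/6458
  h_E = 46215/6458

Starting state is E, so the expected hitting time is h_E = 46215/6458.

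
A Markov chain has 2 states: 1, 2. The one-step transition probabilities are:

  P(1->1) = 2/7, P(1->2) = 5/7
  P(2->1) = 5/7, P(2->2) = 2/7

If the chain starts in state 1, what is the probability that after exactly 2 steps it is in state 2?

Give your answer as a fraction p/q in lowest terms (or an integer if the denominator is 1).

Answer: 20/49

Derivation:
Computing P^2 by repeated multiplication:
P^1 =
  1: [2/7, 5/7]
  2: [5/7, 2/7]
P^2 =
  1: [29/49, 20/49]
  2: [20/49, 29/49]

(P^2)[1 -> 2] = 20/49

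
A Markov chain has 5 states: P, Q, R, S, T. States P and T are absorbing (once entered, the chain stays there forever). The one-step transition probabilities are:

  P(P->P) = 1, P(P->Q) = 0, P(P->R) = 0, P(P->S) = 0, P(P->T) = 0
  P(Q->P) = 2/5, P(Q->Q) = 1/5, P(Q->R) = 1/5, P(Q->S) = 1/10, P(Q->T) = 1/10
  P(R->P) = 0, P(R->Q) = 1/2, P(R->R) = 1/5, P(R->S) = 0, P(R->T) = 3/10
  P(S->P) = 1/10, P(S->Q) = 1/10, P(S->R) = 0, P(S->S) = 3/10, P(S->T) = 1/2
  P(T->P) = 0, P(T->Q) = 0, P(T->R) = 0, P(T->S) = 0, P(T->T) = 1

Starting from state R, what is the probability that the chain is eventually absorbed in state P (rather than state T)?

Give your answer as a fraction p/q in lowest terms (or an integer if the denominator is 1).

Answer: 29/74

Derivation:
Let a_i = P(absorbed in P | start in state i).
Boundary conditions: a_P = 1, a_T = 0.
For each transient state i, a_i = sum_j P(i->j) * a_j:
  a_Q = 2/5*a_P + 1/5*a_Q + 1/5*a_R + 1/10*a_S + 1/10*a_T
  a_R = 0*a_P + 1/2*a_Q + 1/5*a_R + 0*a_S + 3/10*a_T
  a_S = 1/10*a_P + 1/10*a_Q + 0*a_R + 3/10*a_S + 1/2*a_T

Substituting a_P = 1 and a_T = 0, rearrange to (I - Q) a = r where r[i] = P(i -> P):
  [4/5, -1/5, -1/10] . (a_Q, a_R, a_S) = 2/5
  [-1/2, 4/5, 0] . (a_Q, a_R, a_S) = 0
  [-1/10, 0, 7/10] . (a_Q, a_R, a_S) = 1/10

Solving yields:
  a_Q = 116/185
  a_R = 29/74
  a_S = 43/185

Starting state is R, so the absorption probability is a_R = 29/74.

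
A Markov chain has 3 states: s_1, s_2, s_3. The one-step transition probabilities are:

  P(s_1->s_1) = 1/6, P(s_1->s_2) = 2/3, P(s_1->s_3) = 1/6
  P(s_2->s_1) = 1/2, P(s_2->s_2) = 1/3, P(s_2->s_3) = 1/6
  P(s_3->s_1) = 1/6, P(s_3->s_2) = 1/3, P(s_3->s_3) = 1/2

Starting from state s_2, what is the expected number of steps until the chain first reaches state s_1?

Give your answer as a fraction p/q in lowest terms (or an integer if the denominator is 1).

Answer: 12/5

Derivation:
Let h_i = expected steps to first reach s_1 from state i.
Boundary: h_s_1 = 0.
First-step equations for the other states:
  h_s_2 = 1 + 1/2*h_s_1 + 1/3*h_s_2 + 1/6*h_s_3
  h_s_3 = 1 + 1/6*h_s_1 + 1/3*h_s_2 + 1/2*h_s_3

Substituting h_s_1 = 0 and rearranging gives the linear system (I - Q) h = 1:
  [2/3, -1/6] . (h_s_2, h_s_3) = 1
  [-1/3, 1/2] . (h_s_2, h_s_3) = 1

Solving yields:
  h_s_2 = 12/5
  h_s_3 = 18/5

Starting state is s_2, so the expected hitting time is h_s_2 = 12/5.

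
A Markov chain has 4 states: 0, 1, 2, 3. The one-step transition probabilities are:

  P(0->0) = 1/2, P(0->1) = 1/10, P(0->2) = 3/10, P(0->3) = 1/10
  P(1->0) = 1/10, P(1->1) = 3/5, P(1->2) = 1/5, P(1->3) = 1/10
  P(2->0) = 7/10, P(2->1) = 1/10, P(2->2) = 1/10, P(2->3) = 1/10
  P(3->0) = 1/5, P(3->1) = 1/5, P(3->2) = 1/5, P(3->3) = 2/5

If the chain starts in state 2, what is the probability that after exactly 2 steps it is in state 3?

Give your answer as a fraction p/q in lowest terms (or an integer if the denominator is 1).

Computing P^2 by repeated multiplication:
P^1 =
  0: [1/2, 1/10, 3/10, 1/10]
  1: [1/10, 3/5, 1/5, 1/10]
  2: [7/10, 1/10, 1/10, 1/10]
  3: [1/5, 1/5, 1/5, 2/5]
P^2 =
  0: [49/100, 4/25, 11/50, 13/100]
  1: [27/100, 41/100, 19/100, 13/100]
  2: [9/20, 4/25, 13/50, 13/100]
  3: [17/50, 6/25, 1/5, 11/50]

(P^2)[2 -> 3] = 13/100

Answer: 13/100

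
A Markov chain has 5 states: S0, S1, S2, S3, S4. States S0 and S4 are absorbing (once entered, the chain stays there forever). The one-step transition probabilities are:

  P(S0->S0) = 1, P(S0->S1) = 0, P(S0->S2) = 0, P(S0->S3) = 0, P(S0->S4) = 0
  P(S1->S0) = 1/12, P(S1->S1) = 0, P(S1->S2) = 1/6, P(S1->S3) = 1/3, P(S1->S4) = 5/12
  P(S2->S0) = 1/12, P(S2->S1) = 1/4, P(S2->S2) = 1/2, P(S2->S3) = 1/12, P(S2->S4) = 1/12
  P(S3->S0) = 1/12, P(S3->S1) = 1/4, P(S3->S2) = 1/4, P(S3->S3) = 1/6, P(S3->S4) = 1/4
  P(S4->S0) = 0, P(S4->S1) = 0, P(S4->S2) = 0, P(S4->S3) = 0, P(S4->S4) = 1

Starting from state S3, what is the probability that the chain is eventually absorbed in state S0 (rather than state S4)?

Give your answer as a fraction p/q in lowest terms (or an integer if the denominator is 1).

Let a_i = P(absorbed in S0 | start in state i).
Boundary conditions: a_S0 = 1, a_S4 = 0.
For each transient state i, a_i = sum_j P(i->j) * a_j:
  a_S1 = 1/12*a_S0 + 0*a_S1 + 1/6*a_S2 + 1/3*a_S3 + 5/12*a_S4
  a_S2 = 1/12*a_S0 + 1/4*a_S1 + 1/2*a_S2 + 1/12*a_S3 + 1/12*a_S4
  a_S3 = 1/12*a_S0 + 1/4*a_S1 + 1/4*a_S2 + 1/6*a_S3 + 1/4*a_S4

Substituting a_S0 = 1 and a_S4 = 0, rearrange to (I - Q) a = r where r[i] = P(i -> S0):
  [1, -1/6, -1/3] . (a_S1, a_S2, a_S3) = 1/12
  [-1/4, 1/2, -1/12] . (a_S1, a_S2, a_S3) = 1/12
  [-1/4, -1/4, 5/6] . (a_S1, a_S2, a_S3) = 1/12

Solving yields:
  a_S1 = 23/102
  a_S2 = 11/34
  a_S3 = 9/34

Starting state is S3, so the absorption probability is a_S3 = 9/34.

Answer: 9/34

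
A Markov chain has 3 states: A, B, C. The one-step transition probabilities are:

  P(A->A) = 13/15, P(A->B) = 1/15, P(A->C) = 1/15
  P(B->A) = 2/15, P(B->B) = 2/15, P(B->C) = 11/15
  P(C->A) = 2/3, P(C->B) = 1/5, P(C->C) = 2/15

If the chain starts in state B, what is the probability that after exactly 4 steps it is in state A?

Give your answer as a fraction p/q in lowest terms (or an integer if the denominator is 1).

Computing P^4 by repeated multiplication:
P^1 =
  A: [13/15, 1/15, 1/15]
  B: [2/15, 2/15, 11/15]
  C: [2/3, 1/5, 2/15]
P^2 =
  A: [181/225, 2/25, 26/225]
  B: [28/45, 13/75, 46/225]
  C: [52/75, 22/225, 47/225]
P^3 =
  A: [883/1125, 59/675, 431/3375]
  B: [262/375, 356/3375, 661/3375]
  C: [2542/3375, 341/3375, 164/1125]
P^4 =
  A: [39337/50625, 4532/50625, 2252/16875]
  B: [37976/50625, 5053/50625, 844/5625]
  C: [38648/50625, 188/2025, 7277/50625]

(P^4)[B -> A] = 37976/50625

Answer: 37976/50625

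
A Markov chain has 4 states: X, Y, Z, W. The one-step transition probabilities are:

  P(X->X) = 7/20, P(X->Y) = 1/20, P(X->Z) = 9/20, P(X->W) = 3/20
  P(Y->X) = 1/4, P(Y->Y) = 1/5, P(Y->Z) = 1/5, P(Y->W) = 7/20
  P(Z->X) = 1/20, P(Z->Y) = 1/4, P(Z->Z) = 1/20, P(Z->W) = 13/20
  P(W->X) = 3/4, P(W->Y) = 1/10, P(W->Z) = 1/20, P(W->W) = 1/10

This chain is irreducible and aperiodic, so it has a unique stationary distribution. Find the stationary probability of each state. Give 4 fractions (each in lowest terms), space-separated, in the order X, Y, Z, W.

Answer: 4499/11842 751/5921 2617/11842 52/191

Derivation:
The stationary distribution satisfies pi = pi * P, i.e.:
  pi_X = 7/20*pi_X + 1/4*pi_Y + 1/20*pi_Z + 3/4*pi_W
  pi_Y = 1/20*pi_X + 1/5*pi_Y + 1/4*pi_Z + 1/10*pi_W
  pi_Z = 9/20*pi_X + 1/5*pi_Y + 1/20*pi_Z + 1/20*pi_W
  pi_W = 3/20*pi_X + 7/20*pi_Y + 13/20*pi_Z + 1/10*pi_W
with normalization: pi_X + pi_Y + pi_Z + pi_W = 1.

Using the first 3 balance equations plus normalization, the linear system A*pi = b is:
  [-13/20, 1/4, 1/20, 3/4] . pi = 0
  [1/20, -4/5, 1/4, 1/10] . pi = 0
  [9/20, 1/5, -19/20, 1/20] . pi = 0
  [1, 1, 1, 1] . pi = 1

Solving yields:
  pi_X = 4499/11842
  pi_Y = 751/5921
  pi_Z = 2617/11842
  pi_W = 52/191

Verification (pi * P):
  4499/11842*7/20 + 751/5921*1/4 + 2617/11842*1/20 + 52/191*3/4 = 4499/11842 = pi_X  (ok)
  4499/11842*1/20 + 751/5921*1/5 + 2617/11842*1/4 + 52/191*1/10 = 751/5921 = pi_Y  (ok)
  4499/11842*9/20 + 751/5921*1/5 + 2617/11842*1/20 + 52/191*1/20 = 2617/11842 = pi_Z  (ok)
  4499/11842*3/20 + 751/5921*7/20 + 2617/11842*13/20 + 52/191*1/10 = 52/191 = pi_W  (ok)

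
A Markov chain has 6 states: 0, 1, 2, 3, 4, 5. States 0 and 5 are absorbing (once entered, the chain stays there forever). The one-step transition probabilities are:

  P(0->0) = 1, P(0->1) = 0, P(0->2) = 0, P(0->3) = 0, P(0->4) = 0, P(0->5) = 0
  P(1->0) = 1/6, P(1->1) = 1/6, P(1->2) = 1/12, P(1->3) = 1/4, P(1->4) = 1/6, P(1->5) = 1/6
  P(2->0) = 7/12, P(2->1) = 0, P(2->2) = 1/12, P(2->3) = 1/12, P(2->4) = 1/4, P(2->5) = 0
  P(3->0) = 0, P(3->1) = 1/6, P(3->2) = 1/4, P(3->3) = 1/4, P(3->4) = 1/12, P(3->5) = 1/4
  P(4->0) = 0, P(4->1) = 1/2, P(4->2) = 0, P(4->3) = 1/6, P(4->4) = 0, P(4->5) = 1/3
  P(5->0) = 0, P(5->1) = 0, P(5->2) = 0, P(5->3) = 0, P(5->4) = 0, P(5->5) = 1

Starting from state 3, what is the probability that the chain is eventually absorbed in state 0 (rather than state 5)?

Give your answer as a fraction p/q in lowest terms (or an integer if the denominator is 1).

Answer: 1623/4262

Derivation:
Let a_i = P(absorbed in 0 | start in state i).
Boundary conditions: a_0 = 1, a_5 = 0.
For each transient state i, a_i = sum_j P(i->j) * a_j:
  a_1 = 1/6*a_0 + 1/6*a_1 + 1/12*a_2 + 1/4*a_3 + 1/6*a_4 + 1/6*a_5
  a_2 = 7/12*a_0 + 0*a_1 + 1/12*a_2 + 1/12*a_3 + 1/4*a_4 + 0*a_5
  a_3 = 0*a_0 + 1/6*a_1 + 1/4*a_2 + 1/4*a_3 + 1/12*a_4 + 1/4*a_5
  a_4 = 0*a_0 + 1/2*a_1 + 0*a_2 + 1/6*a_3 + 0*a_4 + 1/3*a_5

Substituting a_0 = 1 and a_5 = 0, rearrange to (I - Q) a = r where r[i] = P(i -> 0):
  [5/6, -1/12, -1/4, -1/6] . (a_1, a_2, a_3, a_4) = 1/6
  [0, 11/12, -1/12, -1/4] . (a_1, a_2, a_3, a_4) = 7/12
  [-1/6, -1/4, 3/4, -1/12] . (a_1, a_2, a_3, a_4) = 0
  [-1/2, 0, -1/6, 1] . (a_1, a_2, a_3, a_4) = 0

Solving yields:
  a_1 = 1903/4262
  a_2 = 3193/4262
  a_3 = 1623/4262
  a_4 = 611/2131

Starting state is 3, so the absorption probability is a_3 = 1623/4262.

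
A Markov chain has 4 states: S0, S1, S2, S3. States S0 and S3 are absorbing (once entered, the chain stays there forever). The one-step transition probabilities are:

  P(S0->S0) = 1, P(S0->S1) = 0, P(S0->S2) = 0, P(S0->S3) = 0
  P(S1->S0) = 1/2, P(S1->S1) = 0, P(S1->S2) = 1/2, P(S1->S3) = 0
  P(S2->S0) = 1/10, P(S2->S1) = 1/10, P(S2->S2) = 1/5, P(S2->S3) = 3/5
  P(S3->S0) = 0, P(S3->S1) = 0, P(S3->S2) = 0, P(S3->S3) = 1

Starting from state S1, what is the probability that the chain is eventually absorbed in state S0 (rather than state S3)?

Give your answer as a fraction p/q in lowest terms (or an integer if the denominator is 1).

Let a_i = P(absorbed in S0 | start in state i).
Boundary conditions: a_S0 = 1, a_S3 = 0.
For each transient state i, a_i = sum_j P(i->j) * a_j:
  a_S1 = 1/2*a_S0 + 0*a_S1 + 1/2*a_S2 + 0*a_S3
  a_S2 = 1/10*a_S0 + 1/10*a_S1 + 1/5*a_S2 + 3/5*a_S3

Substituting a_S0 = 1 and a_S3 = 0, rearrange to (I - Q) a = r where r[i] = P(i -> S0):
  [1, -1/2] . (a_S1, a_S2) = 1/2
  [-1/10, 4/5] . (a_S1, a_S2) = 1/10

Solving yields:
  a_S1 = 3/5
  a_S2 = 1/5

Starting state is S1, so the absorption probability is a_S1 = 3/5.

Answer: 3/5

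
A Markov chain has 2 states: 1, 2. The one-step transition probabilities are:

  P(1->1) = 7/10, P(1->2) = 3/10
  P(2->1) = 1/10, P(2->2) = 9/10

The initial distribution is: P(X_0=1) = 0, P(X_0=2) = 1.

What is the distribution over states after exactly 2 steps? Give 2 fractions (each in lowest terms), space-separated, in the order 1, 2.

Propagating the distribution step by step (d_{t+1} = d_t * P):
d_0 = (1=0, 2=1)
  d_1[1] = 0*7/10 + 1*1/10 = 1/10
  d_1[2] = 0*3/10 + 1*9/10 = 9/10
d_1 = (1=1/10, 2=9/10)
  d_2[1] = 1/10*7/10 + 9/10*1/10 = 4/25
  d_2[2] = 1/10*3/10 + 9/10*9/10 = 21/25
d_2 = (1=4/25, 2=21/25)

Answer: 4/25 21/25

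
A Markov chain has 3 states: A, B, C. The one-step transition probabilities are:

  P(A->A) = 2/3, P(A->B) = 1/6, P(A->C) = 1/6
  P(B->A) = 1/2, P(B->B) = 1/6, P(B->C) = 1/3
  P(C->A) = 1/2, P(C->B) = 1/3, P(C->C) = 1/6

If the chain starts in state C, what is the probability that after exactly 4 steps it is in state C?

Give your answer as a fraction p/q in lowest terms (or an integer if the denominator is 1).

Computing P^4 by repeated multiplication:
P^1 =
  A: [2/3, 1/6, 1/6]
  B: [1/2, 1/6, 1/3]
  C: [1/2, 1/3, 1/6]
P^2 =
  A: [11/18, 7/36, 7/36]
  B: [7/12, 2/9, 7/36]
  C: [7/12, 7/36, 2/9]
P^3 =
  A: [65/108, 43/216, 43/216]
  B: [43/72, 43/216, 11/54]
  C: [43/72, 11/54, 43/216]
P^4 =
  A: [389/648, 259/1296, 259/1296]
  B: [259/432, 65/324, 259/1296]
  C: [259/432, 259/1296, 65/324]

(P^4)[C -> C] = 65/324

Answer: 65/324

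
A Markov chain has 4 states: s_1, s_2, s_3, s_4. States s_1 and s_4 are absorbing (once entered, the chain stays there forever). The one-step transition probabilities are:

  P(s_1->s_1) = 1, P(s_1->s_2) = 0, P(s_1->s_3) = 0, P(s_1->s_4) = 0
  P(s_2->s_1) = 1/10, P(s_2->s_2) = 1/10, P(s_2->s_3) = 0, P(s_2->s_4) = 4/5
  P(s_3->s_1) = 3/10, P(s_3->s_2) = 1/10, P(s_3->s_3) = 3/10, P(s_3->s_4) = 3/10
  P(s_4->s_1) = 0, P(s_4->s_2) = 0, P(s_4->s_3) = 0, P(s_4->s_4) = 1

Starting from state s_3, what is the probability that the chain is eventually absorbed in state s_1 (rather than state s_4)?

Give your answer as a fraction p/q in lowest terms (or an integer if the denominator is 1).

Let a_i = P(absorbed in s_1 | start in state i).
Boundary conditions: a_s_1 = 1, a_s_4 = 0.
For each transient state i, a_i = sum_j P(i->j) * a_j:
  a_s_2 = 1/10*a_s_1 + 1/10*a_s_2 + 0*a_s_3 + 4/5*a_s_4
  a_s_3 = 3/10*a_s_1 + 1/10*a_s_2 + 3/10*a_s_3 + 3/10*a_s_4

Substituting a_s_1 = 1 and a_s_4 = 0, rearrange to (I - Q) a = r where r[i] = P(i -> s_1):
  [9/10, 0] . (a_s_2, a_s_3) = 1/10
  [-1/10, 7/10] . (a_s_2, a_s_3) = 3/10

Solving yields:
  a_s_2 = 1/9
  a_s_3 = 4/9

Starting state is s_3, so the absorption probability is a_s_3 = 4/9.

Answer: 4/9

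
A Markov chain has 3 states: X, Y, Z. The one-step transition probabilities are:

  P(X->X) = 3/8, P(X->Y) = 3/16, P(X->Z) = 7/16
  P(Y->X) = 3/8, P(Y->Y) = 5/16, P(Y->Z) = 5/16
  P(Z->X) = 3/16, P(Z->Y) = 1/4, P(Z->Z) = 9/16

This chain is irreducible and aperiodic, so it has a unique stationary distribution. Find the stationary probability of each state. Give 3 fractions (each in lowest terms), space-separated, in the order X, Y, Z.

Answer: 19/66 49/198 46/99

Derivation:
The stationary distribution satisfies pi = pi * P, i.e.:
  pi_X = 3/8*pi_X + 3/8*pi_Y + 3/16*pi_Z
  pi_Y = 3/16*pi_X + 5/16*pi_Y + 1/4*pi_Z
  pi_Z = 7/16*pi_X + 5/16*pi_Y + 9/16*pi_Z
with normalization: pi_X + pi_Y + pi_Z = 1.

Using the first 2 balance equations plus normalization, the linear system A*pi = b is:
  [-5/8, 3/8, 3/16] . pi = 0
  [3/16, -11/16, 1/4] . pi = 0
  [1, 1, 1] . pi = 1

Solving yields:
  pi_X = 19/66
  pi_Y = 49/198
  pi_Z = 46/99

Verification (pi * P):
  19/66*3/8 + 49/198*3/8 + 46/99*3/16 = 19/66 = pi_X  (ok)
  19/66*3/16 + 49/198*5/16 + 46/99*1/4 = 49/198 = pi_Y  (ok)
  19/66*7/16 + 49/198*5/16 + 46/99*9/16 = 46/99 = pi_Z  (ok)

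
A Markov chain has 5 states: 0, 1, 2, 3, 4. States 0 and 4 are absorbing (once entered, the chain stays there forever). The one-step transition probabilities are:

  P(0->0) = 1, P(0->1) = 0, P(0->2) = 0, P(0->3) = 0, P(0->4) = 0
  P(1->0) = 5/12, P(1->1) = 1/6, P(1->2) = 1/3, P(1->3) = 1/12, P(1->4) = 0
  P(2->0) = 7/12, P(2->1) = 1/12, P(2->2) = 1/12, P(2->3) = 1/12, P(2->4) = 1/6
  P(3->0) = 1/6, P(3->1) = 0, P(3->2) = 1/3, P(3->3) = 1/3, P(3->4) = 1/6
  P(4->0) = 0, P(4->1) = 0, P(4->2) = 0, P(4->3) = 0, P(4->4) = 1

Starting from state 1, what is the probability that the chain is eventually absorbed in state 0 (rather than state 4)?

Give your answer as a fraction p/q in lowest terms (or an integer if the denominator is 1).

Let a_i = P(absorbed in 0 | start in state i).
Boundary conditions: a_0 = 1, a_4 = 0.
For each transient state i, a_i = sum_j P(i->j) * a_j:
  a_1 = 5/12*a_0 + 1/6*a_1 + 1/3*a_2 + 1/12*a_3 + 0*a_4
  a_2 = 7/12*a_0 + 1/12*a_1 + 1/12*a_2 + 1/12*a_3 + 1/6*a_4
  a_3 = 1/6*a_0 + 0*a_1 + 1/3*a_2 + 1/3*a_3 + 1/6*a_4

Substituting a_0 = 1 and a_4 = 0, rearrange to (I - Q) a = r where r[i] = P(i -> 0):
  [5/6, -1/3, -1/12] . (a_1, a_2, a_3) = 5/12
  [-1/12, 11/12, -1/12] . (a_1, a_2, a_3) = 7/12
  [0, -1/3, 2/3] . (a_1, a_2, a_3) = 1/6

Solving yields:
  a_1 = 117/134
  a_2 = 311/402
  a_3 = 128/201

Starting state is 1, so the absorption probability is a_1 = 117/134.

Answer: 117/134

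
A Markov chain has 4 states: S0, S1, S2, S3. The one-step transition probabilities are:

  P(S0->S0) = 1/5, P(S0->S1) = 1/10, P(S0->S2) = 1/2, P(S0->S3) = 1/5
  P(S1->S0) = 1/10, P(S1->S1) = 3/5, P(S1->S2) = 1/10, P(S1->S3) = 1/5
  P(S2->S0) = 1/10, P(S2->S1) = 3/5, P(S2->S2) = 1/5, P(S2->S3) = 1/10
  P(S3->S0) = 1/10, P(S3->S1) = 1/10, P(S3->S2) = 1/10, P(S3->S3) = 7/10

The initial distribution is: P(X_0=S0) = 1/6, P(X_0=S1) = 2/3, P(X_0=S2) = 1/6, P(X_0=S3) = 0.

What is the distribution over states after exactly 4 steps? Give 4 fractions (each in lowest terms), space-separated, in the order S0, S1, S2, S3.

Propagating the distribution step by step (d_{t+1} = d_t * P):
d_0 = (S0=1/6, S1=2/3, S2=1/6, S3=0)
  d_1[S0] = 1/6*1/5 + 2/3*1/10 + 1/6*1/10 + 0*1/10 = 7/60
  d_1[S1] = 1/6*1/10 + 2/3*3/5 + 1/6*3/5 + 0*1/10 = 31/60
  d_1[S2] = 1/6*1/2 + 2/3*1/10 + 1/6*1/5 + 0*1/10 = 11/60
  d_1[S3] = 1/6*1/5 + 2/3*1/5 + 1/6*1/10 + 0*7/10 = 11/60
d_1 = (S0=7/60, S1=31/60, S2=11/60, S3=11/60)
  d_2[S0] = 7/60*1/5 + 31/60*1/10 + 11/60*1/10 + 11/60*1/10 = 67/600
  d_2[S1] = 7/60*1/10 + 31/60*3/5 + 11/60*3/5 + 11/60*1/10 = 9/20
  d_2[S2] = 7/60*1/2 + 31/60*1/10 + 11/60*1/5 + 11/60*1/10 = 33/200
  d_2[S3] = 7/60*1/5 + 31/60*1/5 + 11/60*1/10 + 11/60*7/10 = 41/150
d_2 = (S0=67/600, S1=9/20, S2=33/200, S3=41/150)
  d_3[S0] = 67/600*1/5 + 9/20*1/10 + 33/200*1/10 + 41/150*1/10 = 667/6000
  d_3[S1] = 67/600*1/10 + 9/20*3/5 + 33/200*3/5 + 41/150*1/10 = 163/400
  d_3[S2] = 67/600*1/2 + 9/20*1/10 + 33/200*1/5 + 41/150*1/10 = 967/6000
  d_3[S3] = 67/600*1/5 + 9/20*1/5 + 33/200*1/10 + 41/150*7/10 = 1921/6000
d_3 = (S0=667/6000, S1=163/400, S2=967/6000, S3=1921/6000)
  d_4[S0] = 667/6000*1/5 + 163/400*1/10 + 967/6000*1/10 + 1921/6000*1/10 = 6667/60000
  d_4[S1] = 667/6000*1/10 + 163/400*3/5 + 967/6000*3/5 + 1921/6000*1/10 = 1153/3000
  d_4[S2] = 667/6000*1/2 + 163/400*1/10 + 967/6000*1/5 + 1921/6000*1/10 = 1927/12000
  d_4[S3] = 667/6000*1/5 + 163/400*1/5 + 967/6000*1/10 + 1921/6000*7/10 = 10319/30000
d_4 = (S0=6667/60000, S1=1153/3000, S2=1927/12000, S3=10319/30000)

Answer: 6667/60000 1153/3000 1927/12000 10319/30000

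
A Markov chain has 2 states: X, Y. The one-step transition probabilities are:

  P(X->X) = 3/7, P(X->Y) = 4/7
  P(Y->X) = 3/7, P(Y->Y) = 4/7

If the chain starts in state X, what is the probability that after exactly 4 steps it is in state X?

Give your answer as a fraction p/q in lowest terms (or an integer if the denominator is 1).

Computing P^4 by repeated multiplication:
P^1 =
  X: [3/7, 4/7]
  Y: [3/7, 4/7]
P^2 =
  X: [3/7, 4/7]
  Y: [3/7, 4/7]
P^3 =
  X: [3/7, 4/7]
  Y: [3/7, 4/7]
P^4 =
  X: [3/7, 4/7]
  Y: [3/7, 4/7]

(P^4)[X -> X] = 3/7

Answer: 3/7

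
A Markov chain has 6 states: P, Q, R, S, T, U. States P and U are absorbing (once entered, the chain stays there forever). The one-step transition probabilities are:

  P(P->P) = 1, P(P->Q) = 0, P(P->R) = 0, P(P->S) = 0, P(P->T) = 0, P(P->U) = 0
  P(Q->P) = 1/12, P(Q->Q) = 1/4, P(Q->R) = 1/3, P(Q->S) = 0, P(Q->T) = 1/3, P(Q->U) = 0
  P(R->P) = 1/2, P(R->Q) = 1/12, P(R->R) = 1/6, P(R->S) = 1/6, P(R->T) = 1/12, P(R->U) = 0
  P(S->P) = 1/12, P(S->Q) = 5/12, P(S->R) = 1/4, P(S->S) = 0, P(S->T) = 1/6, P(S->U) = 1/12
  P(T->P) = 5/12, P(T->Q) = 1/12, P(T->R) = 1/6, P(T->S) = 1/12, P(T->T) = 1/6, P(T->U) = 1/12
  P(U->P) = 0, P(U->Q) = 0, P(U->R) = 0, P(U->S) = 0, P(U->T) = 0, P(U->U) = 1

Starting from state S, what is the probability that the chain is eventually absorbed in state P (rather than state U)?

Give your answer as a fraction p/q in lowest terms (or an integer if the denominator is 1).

Let a_i = P(absorbed in P | start in state i).
Boundary conditions: a_P = 1, a_U = 0.
For each transient state i, a_i = sum_j P(i->j) * a_j:
  a_Q = 1/12*a_P + 1/4*a_Q + 1/3*a_R + 0*a_S + 1/3*a_T + 0*a_U
  a_R = 1/2*a_P + 1/12*a_Q + 1/6*a_R + 1/6*a_S + 1/12*a_T + 0*a_U
  a_S = 1/12*a_P + 5/12*a_Q + 1/4*a_R + 0*a_S + 1/6*a_T + 1/12*a_U
  a_T = 5/12*a_P + 1/12*a_Q + 1/6*a_R + 1/12*a_S + 1/6*a_T + 1/12*a_U

Substituting a_P = 1 and a_U = 0, rearrange to (I - Q) a = r where r[i] = P(i -> P):
  [3/4, -1/3, 0, -1/3] . (a_Q, a_R, a_S, a_T) = 1/12
  [-1/12, 5/6, -1/6, -1/12] . (a_Q, a_R, a_S, a_T) = 1/2
  [-5/12, -1/4, 1, -1/6] . (a_Q, a_R, a_S, a_T) = 1/12
  [-1/12, -1/6, -1/12, 5/6] . (a_Q, a_R, a_S, a_T) = 5/12

Solving yields:
  a_Q = 487/531
  a_R = 2516/2655
  a_S = 2248/2655
  a_T = 2299/2655

Starting state is S, so the absorption probability is a_S = 2248/2655.

Answer: 2248/2655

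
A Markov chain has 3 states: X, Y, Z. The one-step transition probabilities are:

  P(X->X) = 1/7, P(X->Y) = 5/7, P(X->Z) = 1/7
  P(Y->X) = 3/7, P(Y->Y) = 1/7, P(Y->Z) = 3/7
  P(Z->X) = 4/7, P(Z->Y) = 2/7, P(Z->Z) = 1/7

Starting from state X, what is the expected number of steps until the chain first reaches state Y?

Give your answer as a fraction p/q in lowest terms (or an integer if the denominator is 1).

Let h_i = expected steps to first reach Y from state i.
Boundary: h_Y = 0.
First-step equations for the other states:
  h_X = 1 + 1/7*h_X + 5/7*h_Y + 1/7*h_Z
  h_Z = 1 + 4/7*h_X + 2/7*h_Y + 1/7*h_Z

Substituting h_Y = 0 and rearranging gives the linear system (I - Q) h = 1:
  [6/7, -1/7] . (h_X, h_Z) = 1
  [-4/7, 6/7] . (h_X, h_Z) = 1

Solving yields:
  h_X = 49/32
  h_Z = 35/16

Starting state is X, so the expected hitting time is h_X = 49/32.

Answer: 49/32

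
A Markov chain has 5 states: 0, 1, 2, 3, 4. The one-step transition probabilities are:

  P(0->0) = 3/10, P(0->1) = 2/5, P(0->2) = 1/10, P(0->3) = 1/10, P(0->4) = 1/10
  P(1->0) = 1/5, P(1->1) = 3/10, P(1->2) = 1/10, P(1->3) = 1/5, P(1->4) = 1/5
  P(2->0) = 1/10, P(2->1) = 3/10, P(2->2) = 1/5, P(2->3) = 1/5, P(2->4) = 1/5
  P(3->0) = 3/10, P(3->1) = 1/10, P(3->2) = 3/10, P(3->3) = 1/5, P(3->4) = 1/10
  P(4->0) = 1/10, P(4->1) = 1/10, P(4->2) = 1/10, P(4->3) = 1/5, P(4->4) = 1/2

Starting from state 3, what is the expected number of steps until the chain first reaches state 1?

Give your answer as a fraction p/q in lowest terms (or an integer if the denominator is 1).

Let h_i = expected steps to first reach 1 from state i.
Boundary: h_1 = 0.
First-step equations for the other states:
  h_0 = 1 + 3/10*h_0 + 2/5*h_1 + 1/10*h_2 + 1/10*h_3 + 1/10*h_4
  h_2 = 1 + 1/10*h_0 + 3/10*h_1 + 1/5*h_2 + 1/5*h_3 + 1/5*h_4
  h_3 = 1 + 3/10*h_0 + 1/10*h_1 + 3/10*h_2 + 1/5*h_3 + 1/10*h_4
  h_4 = 1 + 1/10*h_0 + 1/10*h_1 + 1/10*h_2 + 1/5*h_3 + 1/2*h_4

Substituting h_1 = 0 and rearranging gives the linear system (I - Q) h = 1:
  [7/10, -1/10, -1/10, -1/10] . (h_0, h_2, h_3, h_4) = 1
  [-1/10, 4/5, -1/5, -1/5] . (h_0, h_2, h_3, h_4) = 1
  [-3/10, -3/10, 4/5, -1/10] . (h_0, h_2, h_3, h_4) = 1
  [-1/10, -1/10, -1/5, 1/2] . (h_0, h_2, h_3, h_4) = 1

Solving yields:
  h_0 = 236/67
  h_2 = 287/67
  h_3 = 326/67
  h_4 = 369/67

Starting state is 3, so the expected hitting time is h_3 = 326/67.

Answer: 326/67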